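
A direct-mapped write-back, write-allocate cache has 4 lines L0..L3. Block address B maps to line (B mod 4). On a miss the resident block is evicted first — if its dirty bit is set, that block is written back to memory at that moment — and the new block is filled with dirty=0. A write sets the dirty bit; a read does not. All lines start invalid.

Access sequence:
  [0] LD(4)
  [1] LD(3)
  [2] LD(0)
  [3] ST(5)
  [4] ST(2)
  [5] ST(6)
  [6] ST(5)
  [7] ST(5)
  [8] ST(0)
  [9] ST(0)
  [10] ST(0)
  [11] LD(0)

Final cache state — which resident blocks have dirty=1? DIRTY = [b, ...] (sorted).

DIRTY = [0, 5, 6]

0: R B4 → L0 miss [-]
1: R B3 → L3 miss [-]
2: R B0 → L0 miss [-]
3: W B5 → L1 miss [D]
4: W B2 → L2 miss [D]
5: W B6 → L2 miss wb→B2 [D]
6: W B5 → L1 hit [D]
7: W B5 → L1 hit [D]
8: W B0 → L0 hit [D]
9: W B0 → L0 hit [D]
10: W B0 → L0 hit [D]
11: R B0 → L0 hit [D]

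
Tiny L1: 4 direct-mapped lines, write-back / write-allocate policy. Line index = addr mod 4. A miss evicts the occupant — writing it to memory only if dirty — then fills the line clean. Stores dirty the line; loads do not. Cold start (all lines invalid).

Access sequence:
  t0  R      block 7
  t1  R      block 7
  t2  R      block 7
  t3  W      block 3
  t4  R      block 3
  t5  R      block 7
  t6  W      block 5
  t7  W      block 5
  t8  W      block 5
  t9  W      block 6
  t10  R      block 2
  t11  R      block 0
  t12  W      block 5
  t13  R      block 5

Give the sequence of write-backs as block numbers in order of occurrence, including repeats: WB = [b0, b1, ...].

0: R B7 -> L3 miss  d=-]
1: R B7 -> L3 hit  d=-]
2: R B7 -> L3 hit  d=-]
3: W B3 -> L3 miss  d=D]
4: R B3 -> L3 hit  d=D]
5: R B7 -> L3 miss wb->B3  d=-]
6: W B5 -> L1 miss  d=D]
7: W B5 -> L1 hit  d=D]
8: W B5 -> L1 hit  d=D]
9: W B6 -> L2 miss  d=D]
10: R B2 -> L2 miss wb->B6  d=-]
11: R B0 -> L0 miss  d=-]
12: W B5 -> L1 hit  d=D]
13: R B5 -> L1 hit  d=D]

WB = [3, 6]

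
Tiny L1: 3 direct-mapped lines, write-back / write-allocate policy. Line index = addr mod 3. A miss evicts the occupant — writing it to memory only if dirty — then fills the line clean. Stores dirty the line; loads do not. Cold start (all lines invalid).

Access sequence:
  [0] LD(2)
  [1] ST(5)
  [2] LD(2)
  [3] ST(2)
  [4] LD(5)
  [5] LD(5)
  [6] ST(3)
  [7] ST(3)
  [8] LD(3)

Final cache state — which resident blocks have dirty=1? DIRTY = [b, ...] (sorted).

DIRTY = [3]

0: R B2 → L2 miss [-]
1: W B5 → L2 miss [D]
2: R B2 → L2 miss wb→B5 [-]
3: W B2 → L2 hit [D]
4: R B5 → L2 miss wb→B2 [-]
5: R B5 → L2 hit [-]
6: W B3 → L0 miss [D]
7: W B3 → L0 hit [D]
8: R B3 → L0 hit [D]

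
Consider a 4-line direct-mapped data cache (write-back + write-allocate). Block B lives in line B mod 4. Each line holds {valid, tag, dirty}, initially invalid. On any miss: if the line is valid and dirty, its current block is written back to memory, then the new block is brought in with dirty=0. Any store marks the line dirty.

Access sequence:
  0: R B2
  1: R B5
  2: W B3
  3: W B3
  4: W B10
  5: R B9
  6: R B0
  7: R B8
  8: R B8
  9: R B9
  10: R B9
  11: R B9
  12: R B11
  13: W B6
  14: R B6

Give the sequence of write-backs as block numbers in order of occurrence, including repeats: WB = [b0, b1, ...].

WB = [3, 10]

0: R B2 → L2 miss [-]
1: R B5 → L1 miss [-]
2: W B3 → L3 miss [D]
3: W B3 → L3 hit [D]
4: W B10 → L2 miss [D]
5: R B9 → L1 miss [-]
6: R B0 → L0 miss [-]
7: R B8 → L0 miss [-]
8: R B8 → L0 hit [-]
9: R B9 → L1 hit [-]
10: R B9 → L1 hit [-]
11: R B9 → L1 hit [-]
12: R B11 → L3 miss wb→B3 [-]
13: W B6 → L2 miss wb→B10 [D]
14: R B6 → L2 hit [D]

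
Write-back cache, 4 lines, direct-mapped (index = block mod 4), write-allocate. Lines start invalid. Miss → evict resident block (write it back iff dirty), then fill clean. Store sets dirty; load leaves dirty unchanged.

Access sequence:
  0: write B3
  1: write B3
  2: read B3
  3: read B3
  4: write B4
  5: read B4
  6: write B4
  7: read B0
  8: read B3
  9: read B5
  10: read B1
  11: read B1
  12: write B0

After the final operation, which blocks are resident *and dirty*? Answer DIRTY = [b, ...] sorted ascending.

0: W B3 -> L3 miss  d=D]
1: W B3 -> L3 hit  d=D]
2: R B3 -> L3 hit  d=D]
3: R B3 -> L3 hit  d=D]
4: W B4 -> L0 miss  d=D]
5: R B4 -> L0 hit  d=D]
6: W B4 -> L0 hit  d=D]
7: R B0 -> L0 miss wb->B4  d=-]
8: R B3 -> L3 hit  d=D]
9: R B5 -> L1 miss  d=-]
10: R B1 -> L1 miss  d=-]
11: R B1 -> L1 hit  d=-]
12: W B0 -> L0 hit  d=D]

DIRTY = [0, 3]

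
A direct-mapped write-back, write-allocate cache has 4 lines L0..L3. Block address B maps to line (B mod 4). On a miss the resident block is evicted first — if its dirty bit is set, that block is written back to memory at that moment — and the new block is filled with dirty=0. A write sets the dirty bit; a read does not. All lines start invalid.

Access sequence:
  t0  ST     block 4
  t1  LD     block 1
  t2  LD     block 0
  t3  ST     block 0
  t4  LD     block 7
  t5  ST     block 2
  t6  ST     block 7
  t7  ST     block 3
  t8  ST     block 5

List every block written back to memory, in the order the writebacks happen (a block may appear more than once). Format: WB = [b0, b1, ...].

WB = [4, 7]

0: W B4 -> L0 miss  d=D]
1: R B1 -> L1 miss  d=-]
2: R B0 -> L0 miss wb->B4  d=-]
3: W B0 -> L0 hit  d=D]
4: R B7 -> L3 miss  d=-]
5: W B2 -> L2 miss  d=D]
6: W B7 -> L3 hit  d=D]
7: W B3 -> L3 miss wb->B7  d=D]
8: W B5 -> L1 miss  d=D]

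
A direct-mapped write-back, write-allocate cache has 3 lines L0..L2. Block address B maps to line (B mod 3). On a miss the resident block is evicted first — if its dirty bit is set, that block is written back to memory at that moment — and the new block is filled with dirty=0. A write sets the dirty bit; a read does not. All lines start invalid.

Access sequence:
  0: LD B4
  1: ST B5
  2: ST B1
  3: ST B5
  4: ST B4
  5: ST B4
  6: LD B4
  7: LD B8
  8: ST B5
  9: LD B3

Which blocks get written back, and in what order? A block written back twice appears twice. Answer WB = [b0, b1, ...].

WB = [1, 5]

  0 | R B4 → L1 miss [-]
  1 | W B5 → L2 miss [D]
  2 | W B1 → L1 miss [D]
  3 | W B5 → L2 hit [D]
  4 | W B4 → L1 miss wb→B1 [D]
  5 | W B4 → L1 hit [D]
  6 | R B4 → L1 hit [D]
  7 | R B8 → L2 miss wb→B5 [-]
  8 | W B5 → L2 miss [D]
  9 | R B3 → L0 miss [-]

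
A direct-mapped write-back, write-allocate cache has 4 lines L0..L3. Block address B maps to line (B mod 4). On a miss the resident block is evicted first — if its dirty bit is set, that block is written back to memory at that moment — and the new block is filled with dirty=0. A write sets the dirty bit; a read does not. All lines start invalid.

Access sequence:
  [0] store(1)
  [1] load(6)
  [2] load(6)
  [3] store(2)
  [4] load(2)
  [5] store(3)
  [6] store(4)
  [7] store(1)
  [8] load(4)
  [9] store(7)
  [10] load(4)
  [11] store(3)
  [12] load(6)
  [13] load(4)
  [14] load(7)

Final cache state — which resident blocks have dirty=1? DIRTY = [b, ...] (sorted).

DIRTY = [1, 4]

0: W B1 -> L1 miss  d=D]
1: R B6 -> L2 miss  d=-]
2: R B6 -> L2 hit  d=-]
3: W B2 -> L2 miss  d=D]
4: R B2 -> L2 hit  d=D]
5: W B3 -> L3 miss  d=D]
6: W B4 -> L0 miss  d=D]
7: W B1 -> L1 hit  d=D]
8: R B4 -> L0 hit  d=D]
9: W B7 -> L3 miss wb->B3  d=D]
10: R B4 -> L0 hit  d=D]
11: W B3 -> L3 miss wb->B7  d=D]
12: R B6 -> L2 miss wb->B2  d=-]
13: R B4 -> L0 hit  d=D]
14: R B7 -> L3 miss wb->B3  d=-]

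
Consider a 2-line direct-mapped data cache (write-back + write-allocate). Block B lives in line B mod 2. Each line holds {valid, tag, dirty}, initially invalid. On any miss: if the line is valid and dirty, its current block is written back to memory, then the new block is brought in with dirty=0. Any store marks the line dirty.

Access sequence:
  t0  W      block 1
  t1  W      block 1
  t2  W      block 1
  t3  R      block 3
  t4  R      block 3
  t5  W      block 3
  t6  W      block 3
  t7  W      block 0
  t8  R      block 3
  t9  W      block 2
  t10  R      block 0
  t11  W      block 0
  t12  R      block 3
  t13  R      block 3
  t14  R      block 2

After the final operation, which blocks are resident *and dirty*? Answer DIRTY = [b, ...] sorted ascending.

DIRTY = [3]

0: W B1 → L1 miss [D]
1: W B1 → L1 hit [D]
2: W B1 → L1 hit [D]
3: R B3 → L1 miss wb→B1 [-]
4: R B3 → L1 hit [-]
5: W B3 → L1 hit [D]
6: W B3 → L1 hit [D]
7: W B0 → L0 miss [D]
8: R B3 → L1 hit [D]
9: W B2 → L0 miss wb→B0 [D]
10: R B0 → L0 miss wb→B2 [-]
11: W B0 → L0 hit [D]
12: R B3 → L1 hit [D]
13: R B3 → L1 hit [D]
14: R B2 → L0 miss wb→B0 [-]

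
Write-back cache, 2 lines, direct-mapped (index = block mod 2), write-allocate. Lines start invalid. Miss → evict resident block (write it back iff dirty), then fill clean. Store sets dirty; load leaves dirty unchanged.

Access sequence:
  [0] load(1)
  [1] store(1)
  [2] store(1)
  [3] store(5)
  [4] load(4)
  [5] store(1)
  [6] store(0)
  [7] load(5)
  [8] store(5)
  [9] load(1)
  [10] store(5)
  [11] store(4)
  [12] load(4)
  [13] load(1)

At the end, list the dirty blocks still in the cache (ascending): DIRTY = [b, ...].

DIRTY = [4]

0: R B1 -> L1 miss  d=-]
1: W B1 -> L1 hit  d=D]
2: W B1 -> L1 hit  d=D]
3: W B5 -> L1 miss wb->B1  d=D]
4: R B4 -> L0 miss  d=-]
5: W B1 -> L1 miss wb->B5  d=D]
6: W B0 -> L0 miss  d=D]
7: R B5 -> L1 miss wb->B1  d=-]
8: W B5 -> L1 hit  d=D]
9: R B1 -> L1 miss wb->B5  d=-]
10: W B5 -> L1 miss  d=D]
11: W B4 -> L0 miss wb->B0  d=D]
12: R B4 -> L0 hit  d=D]
13: R B1 -> L1 miss wb->B5  d=-]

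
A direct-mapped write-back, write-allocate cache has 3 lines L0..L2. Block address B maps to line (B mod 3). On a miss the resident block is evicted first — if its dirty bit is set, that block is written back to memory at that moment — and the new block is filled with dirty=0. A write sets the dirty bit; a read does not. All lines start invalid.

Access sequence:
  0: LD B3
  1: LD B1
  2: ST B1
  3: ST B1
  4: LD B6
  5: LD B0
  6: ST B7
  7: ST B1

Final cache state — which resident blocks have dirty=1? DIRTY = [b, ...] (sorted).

DIRTY = [1]

  0 | R B3 → L0 miss [-]
  1 | R B1 → L1 miss [-]
  2 | W B1 → L1 hit [D]
  3 | W B1 → L1 hit [D]
  4 | R B6 → L0 miss [-]
  5 | R B0 → L0 miss [-]
  6 | W B7 → L1 miss wb→B1 [D]
  7 | W B1 → L1 miss wb→B7 [D]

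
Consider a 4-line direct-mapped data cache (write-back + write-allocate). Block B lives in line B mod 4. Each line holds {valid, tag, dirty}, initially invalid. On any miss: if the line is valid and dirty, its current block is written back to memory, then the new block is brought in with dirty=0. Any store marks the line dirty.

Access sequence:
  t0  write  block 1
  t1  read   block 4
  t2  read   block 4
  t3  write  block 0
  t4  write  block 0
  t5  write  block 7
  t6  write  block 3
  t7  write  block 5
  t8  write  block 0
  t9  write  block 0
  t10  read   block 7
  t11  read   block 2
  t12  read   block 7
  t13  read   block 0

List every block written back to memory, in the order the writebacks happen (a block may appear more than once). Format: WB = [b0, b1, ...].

WB = [7, 1, 3]

0: W B1 → L1 miss [D]
1: R B4 → L0 miss [-]
2: R B4 → L0 hit [-]
3: W B0 → L0 miss [D]
4: W B0 → L0 hit [D]
5: W B7 → L3 miss [D]
6: W B3 → L3 miss wb→B7 [D]
7: W B5 → L1 miss wb→B1 [D]
8: W B0 → L0 hit [D]
9: W B0 → L0 hit [D]
10: R B7 → L3 miss wb→B3 [-]
11: R B2 → L2 miss [-]
12: R B7 → L3 hit [-]
13: R B0 → L0 hit [D]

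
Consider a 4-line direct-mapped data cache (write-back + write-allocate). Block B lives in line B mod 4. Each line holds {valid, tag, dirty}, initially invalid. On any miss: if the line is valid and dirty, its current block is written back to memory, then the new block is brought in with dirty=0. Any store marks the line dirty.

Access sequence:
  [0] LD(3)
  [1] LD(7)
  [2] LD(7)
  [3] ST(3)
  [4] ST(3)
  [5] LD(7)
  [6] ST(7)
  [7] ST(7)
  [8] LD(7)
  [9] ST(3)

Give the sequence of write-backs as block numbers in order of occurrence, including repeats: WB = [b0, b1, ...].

WB = [3, 7]

0: R B3 → L3 miss [-]
1: R B7 → L3 miss [-]
2: R B7 → L3 hit [-]
3: W B3 → L3 miss [D]
4: W B3 → L3 hit [D]
5: R B7 → L3 miss wb→B3 [-]
6: W B7 → L3 hit [D]
7: W B7 → L3 hit [D]
8: R B7 → L3 hit [D]
9: W B3 → L3 miss wb→B7 [D]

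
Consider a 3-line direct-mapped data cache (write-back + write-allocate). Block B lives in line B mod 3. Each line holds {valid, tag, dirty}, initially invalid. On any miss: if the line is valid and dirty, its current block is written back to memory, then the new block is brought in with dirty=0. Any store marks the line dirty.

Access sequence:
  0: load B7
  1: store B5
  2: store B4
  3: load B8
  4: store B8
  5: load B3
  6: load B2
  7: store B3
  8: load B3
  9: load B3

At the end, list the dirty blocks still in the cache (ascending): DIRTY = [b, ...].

0: R B7 -> L1 miss  d=-]
1: W B5 -> L2 miss  d=D]
2: W B4 -> L1 miss  d=D]
3: R B8 -> L2 miss wb->B5  d=-]
4: W B8 -> L2 hit  d=D]
5: R B3 -> L0 miss  d=-]
6: R B2 -> L2 miss wb->B8  d=-]
7: W B3 -> L0 hit  d=D]
8: R B3 -> L0 hit  d=D]
9: R B3 -> L0 hit  d=D]

DIRTY = [3, 4]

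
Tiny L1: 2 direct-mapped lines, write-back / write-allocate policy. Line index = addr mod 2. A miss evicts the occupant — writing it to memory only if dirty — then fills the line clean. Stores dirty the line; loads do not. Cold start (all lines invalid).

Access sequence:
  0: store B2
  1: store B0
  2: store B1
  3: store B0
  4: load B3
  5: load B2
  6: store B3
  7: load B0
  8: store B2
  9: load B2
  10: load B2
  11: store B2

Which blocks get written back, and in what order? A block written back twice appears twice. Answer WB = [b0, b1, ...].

WB = [2, 1, 0]

  0 | W B2 → L0 miss [D]
  1 | W B0 → L0 miss wb→B2 [D]
  2 | W B1 → L1 miss [D]
  3 | W B0 → L0 hit [D]
  4 | R B3 → L1 miss wb→B1 [-]
  5 | R B2 → L0 miss wb→B0 [-]
  6 | W B3 → L1 hit [D]
  7 | R B0 → L0 miss [-]
  8 | W B2 → L0 miss [D]
  9 | R B2 → L0 hit [D]
  10 | R B2 → L0 hit [D]
  11 | W B2 → L0 hit [D]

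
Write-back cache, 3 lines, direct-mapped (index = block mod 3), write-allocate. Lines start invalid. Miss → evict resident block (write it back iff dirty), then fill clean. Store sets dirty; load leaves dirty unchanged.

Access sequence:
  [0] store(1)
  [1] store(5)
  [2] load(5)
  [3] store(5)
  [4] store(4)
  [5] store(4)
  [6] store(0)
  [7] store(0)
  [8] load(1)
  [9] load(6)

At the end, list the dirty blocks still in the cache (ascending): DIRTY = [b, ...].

DIRTY = [5]

0: W B1 -> L1 miss  d=D]
1: W B5 -> L2 miss  d=D]
2: R B5 -> L2 hit  d=D]
3: W B5 -> L2 hit  d=D]
4: W B4 -> L1 miss wb->B1  d=D]
5: W B4 -> L1 hit  d=D]
6: W B0 -> L0 miss  d=D]
7: W B0 -> L0 hit  d=D]
8: R B1 -> L1 miss wb->B4  d=-]
9: R B6 -> L0 miss wb->B0  d=-]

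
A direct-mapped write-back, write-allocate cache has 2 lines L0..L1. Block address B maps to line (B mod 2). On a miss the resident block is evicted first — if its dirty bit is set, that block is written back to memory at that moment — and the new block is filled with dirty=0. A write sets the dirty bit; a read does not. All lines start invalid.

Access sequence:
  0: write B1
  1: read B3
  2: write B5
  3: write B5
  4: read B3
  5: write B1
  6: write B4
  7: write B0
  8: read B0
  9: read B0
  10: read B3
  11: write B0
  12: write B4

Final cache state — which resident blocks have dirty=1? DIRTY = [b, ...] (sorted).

0: W B1 -> L1 miss  d=D]
1: R B3 -> L1 miss wb->B1  d=-]
2: W B5 -> L1 miss  d=D]
3: W B5 -> L1 hit  d=D]
4: R B3 -> L1 miss wb->B5  d=-]
5: W B1 -> L1 miss  d=D]
6: W B4 -> L0 miss  d=D]
7: W B0 -> L0 miss wb->B4  d=D]
8: R B0 -> L0 hit  d=D]
9: R B0 -> L0 hit  d=D]
10: R B3 -> L1 miss wb->B1  d=-]
11: W B0 -> L0 hit  d=D]
12: W B4 -> L0 miss wb->B0  d=D]

DIRTY = [4]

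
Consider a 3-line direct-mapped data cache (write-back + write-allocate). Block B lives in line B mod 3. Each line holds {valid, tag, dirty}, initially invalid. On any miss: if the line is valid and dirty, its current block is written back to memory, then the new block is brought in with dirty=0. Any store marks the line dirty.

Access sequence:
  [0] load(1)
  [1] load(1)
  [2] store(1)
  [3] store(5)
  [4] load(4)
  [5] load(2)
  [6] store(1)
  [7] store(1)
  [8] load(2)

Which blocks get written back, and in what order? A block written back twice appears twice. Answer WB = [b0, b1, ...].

0: R B1 -> L1 miss  d=-]
1: R B1 -> L1 hit  d=-]
2: W B1 -> L1 hit  d=D]
3: W B5 -> L2 miss  d=D]
4: R B4 -> L1 miss wb->B1  d=-]
5: R B2 -> L2 miss wb->B5  d=-]
6: W B1 -> L1 miss  d=D]
7: W B1 -> L1 hit  d=D]
8: R B2 -> L2 hit  d=-]

WB = [1, 5]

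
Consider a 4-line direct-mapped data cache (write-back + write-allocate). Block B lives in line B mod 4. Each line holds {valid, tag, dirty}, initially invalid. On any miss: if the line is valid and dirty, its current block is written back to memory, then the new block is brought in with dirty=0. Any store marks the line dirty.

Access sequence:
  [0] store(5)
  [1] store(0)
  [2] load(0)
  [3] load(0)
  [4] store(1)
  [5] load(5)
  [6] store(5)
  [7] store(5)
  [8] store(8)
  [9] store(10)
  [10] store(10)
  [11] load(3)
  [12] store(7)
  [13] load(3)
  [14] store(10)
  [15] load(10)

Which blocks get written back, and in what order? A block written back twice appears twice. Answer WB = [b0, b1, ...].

0: W B5 -> L1 miss  d=D]
1: W B0 -> L0 miss  d=D]
2: R B0 -> L0 hit  d=D]
3: R B0 -> L0 hit  d=D]
4: W B1 -> L1 miss wb->B5  d=D]
5: R B5 -> L1 miss wb->B1  d=-]
6: W B5 -> L1 hit  d=D]
7: W B5 -> L1 hit  d=D]
8: W B8 -> L0 miss wb->B0  d=D]
9: W B10 -> L2 miss  d=D]
10: W B10 -> L2 hit  d=D]
11: R B3 -> L3 miss  d=-]
12: W B7 -> L3 miss  d=D]
13: R B3 -> L3 miss wb->B7  d=-]
14: W B10 -> L2 hit  d=D]
15: R B10 -> L2 hit  d=D]

WB = [5, 1, 0, 7]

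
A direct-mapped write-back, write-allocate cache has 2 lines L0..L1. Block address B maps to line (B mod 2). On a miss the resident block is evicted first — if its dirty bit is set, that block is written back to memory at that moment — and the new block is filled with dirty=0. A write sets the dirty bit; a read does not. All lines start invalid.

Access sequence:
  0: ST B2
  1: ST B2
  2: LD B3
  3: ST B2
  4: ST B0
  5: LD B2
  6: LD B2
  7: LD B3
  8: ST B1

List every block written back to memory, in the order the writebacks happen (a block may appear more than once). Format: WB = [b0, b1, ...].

WB = [2, 0]

  0 | W B2 → L0 miss [D]
  1 | W B2 → L0 hit [D]
  2 | R B3 → L1 miss [-]
  3 | W B2 → L0 hit [D]
  4 | W B0 → L0 miss wb→B2 [D]
  5 | R B2 → L0 miss wb→B0 [-]
  6 | R B2 → L0 hit [-]
  7 | R B3 → L1 hit [-]
  8 | W B1 → L1 miss [D]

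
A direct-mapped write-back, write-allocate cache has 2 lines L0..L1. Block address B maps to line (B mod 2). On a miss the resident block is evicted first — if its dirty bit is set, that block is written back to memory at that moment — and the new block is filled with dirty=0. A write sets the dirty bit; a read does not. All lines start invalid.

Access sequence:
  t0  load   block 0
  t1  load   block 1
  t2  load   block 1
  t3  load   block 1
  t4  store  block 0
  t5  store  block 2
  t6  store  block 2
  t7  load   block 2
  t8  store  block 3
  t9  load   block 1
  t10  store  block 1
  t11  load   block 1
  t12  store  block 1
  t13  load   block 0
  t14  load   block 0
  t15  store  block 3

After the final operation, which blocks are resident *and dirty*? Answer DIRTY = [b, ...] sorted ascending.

0: R B0 → L0 miss [-]
1: R B1 → L1 miss [-]
2: R B1 → L1 hit [-]
3: R B1 → L1 hit [-]
4: W B0 → L0 hit [D]
5: W B2 → L0 miss wb→B0 [D]
6: W B2 → L0 hit [D]
7: R B2 → L0 hit [D]
8: W B3 → L1 miss [D]
9: R B1 → L1 miss wb→B3 [-]
10: W B1 → L1 hit [D]
11: R B1 → L1 hit [D]
12: W B1 → L1 hit [D]
13: R B0 → L0 miss wb→B2 [-]
14: R B0 → L0 hit [-]
15: W B3 → L1 miss wb→B1 [D]

DIRTY = [3]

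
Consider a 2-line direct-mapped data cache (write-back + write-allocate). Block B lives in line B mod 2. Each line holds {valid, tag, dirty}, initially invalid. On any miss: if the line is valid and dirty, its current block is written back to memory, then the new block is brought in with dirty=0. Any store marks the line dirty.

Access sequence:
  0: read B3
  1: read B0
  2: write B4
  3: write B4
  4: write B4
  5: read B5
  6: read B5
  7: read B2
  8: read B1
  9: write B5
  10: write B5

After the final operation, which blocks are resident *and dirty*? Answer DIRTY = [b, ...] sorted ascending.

DIRTY = [5]

0: R B3 -> L1 miss  d=-]
1: R B0 -> L0 miss  d=-]
2: W B4 -> L0 miss  d=D]
3: W B4 -> L0 hit  d=D]
4: W B4 -> L0 hit  d=D]
5: R B5 -> L1 miss  d=-]
6: R B5 -> L1 hit  d=-]
7: R B2 -> L0 miss wb->B4  d=-]
8: R B1 -> L1 miss  d=-]
9: W B5 -> L1 miss  d=D]
10: W B5 -> L1 hit  d=D]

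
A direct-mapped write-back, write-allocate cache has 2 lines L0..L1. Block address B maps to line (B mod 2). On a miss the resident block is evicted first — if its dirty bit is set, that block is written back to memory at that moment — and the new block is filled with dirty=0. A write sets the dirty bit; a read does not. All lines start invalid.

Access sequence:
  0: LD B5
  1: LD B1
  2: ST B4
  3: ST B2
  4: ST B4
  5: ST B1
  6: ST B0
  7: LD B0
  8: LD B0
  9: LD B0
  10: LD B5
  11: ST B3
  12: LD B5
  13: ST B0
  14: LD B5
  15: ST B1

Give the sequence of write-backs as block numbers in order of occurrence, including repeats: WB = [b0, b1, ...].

WB = [4, 2, 4, 1, 3]

0: R B5 -> L1 miss  d=-]
1: R B1 -> L1 miss  d=-]
2: W B4 -> L0 miss  d=D]
3: W B2 -> L0 miss wb->B4  d=D]
4: W B4 -> L0 miss wb->B2  d=D]
5: W B1 -> L1 hit  d=D]
6: W B0 -> L0 miss wb->B4  d=D]
7: R B0 -> L0 hit  d=D]
8: R B0 -> L0 hit  d=D]
9: R B0 -> L0 hit  d=D]
10: R B5 -> L1 miss wb->B1  d=-]
11: W B3 -> L1 miss  d=D]
12: R B5 -> L1 miss wb->B3  d=-]
13: W B0 -> L0 hit  d=D]
14: R B5 -> L1 hit  d=-]
15: W B1 -> L1 miss  d=D]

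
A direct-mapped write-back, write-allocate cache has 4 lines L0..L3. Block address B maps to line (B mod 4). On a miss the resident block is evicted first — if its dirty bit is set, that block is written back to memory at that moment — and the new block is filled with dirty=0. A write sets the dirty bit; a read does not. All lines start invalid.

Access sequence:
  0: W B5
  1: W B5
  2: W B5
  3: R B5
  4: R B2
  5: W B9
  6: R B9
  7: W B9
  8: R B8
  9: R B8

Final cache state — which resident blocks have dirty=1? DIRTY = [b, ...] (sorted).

  0 | W B5 → L1 miss [D]
  1 | W B5 → L1 hit [D]
  2 | W B5 → L1 hit [D]
  3 | R B5 → L1 hit [D]
  4 | R B2 → L2 miss [-]
  5 | W B9 → L1 miss wb→B5 [D]
  6 | R B9 → L1 hit [D]
  7 | W B9 → L1 hit [D]
  8 | R B8 → L0 miss [-]
  9 | R B8 → L0 hit [-]

DIRTY = [9]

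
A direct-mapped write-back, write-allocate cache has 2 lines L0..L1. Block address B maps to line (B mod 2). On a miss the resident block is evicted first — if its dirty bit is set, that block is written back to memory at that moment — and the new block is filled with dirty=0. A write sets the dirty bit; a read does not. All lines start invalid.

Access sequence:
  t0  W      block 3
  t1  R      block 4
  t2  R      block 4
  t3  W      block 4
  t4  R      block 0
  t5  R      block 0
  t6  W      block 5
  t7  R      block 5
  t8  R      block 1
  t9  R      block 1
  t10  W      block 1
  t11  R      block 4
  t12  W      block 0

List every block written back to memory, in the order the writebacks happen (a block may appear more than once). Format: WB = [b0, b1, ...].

WB = [4, 3, 5]

  0 | W B3 → L1 miss [D]
  1 | R B4 → L0 miss [-]
  2 | R B4 → L0 hit [-]
  3 | W B4 → L0 hit [D]
  4 | R B0 → L0 miss wb→B4 [-]
  5 | R B0 → L0 hit [-]
  6 | W B5 → L1 miss wb→B3 [D]
  7 | R B5 → L1 hit [D]
  8 | R B1 → L1 miss wb→B5 [-]
  9 | R B1 → L1 hit [-]
  10 | W B1 → L1 hit [D]
  11 | R B4 → L0 miss [-]
  12 | W B0 → L0 miss [D]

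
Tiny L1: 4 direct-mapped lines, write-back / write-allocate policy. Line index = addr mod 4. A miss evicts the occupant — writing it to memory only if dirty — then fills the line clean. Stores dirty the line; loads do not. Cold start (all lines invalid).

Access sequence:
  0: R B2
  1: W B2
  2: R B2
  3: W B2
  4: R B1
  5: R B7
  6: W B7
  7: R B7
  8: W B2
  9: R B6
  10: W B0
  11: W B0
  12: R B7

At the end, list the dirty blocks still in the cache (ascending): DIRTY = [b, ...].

0: R B2 -> L2 miss  d=-]
1: W B2 -> L2 hit  d=D]
2: R B2 -> L2 hit  d=D]
3: W B2 -> L2 hit  d=D]
4: R B1 -> L1 miss  d=-]
5: R B7 -> L3 miss  d=-]
6: W B7 -> L3 hit  d=D]
7: R B7 -> L3 hit  d=D]
8: W B2 -> L2 hit  d=D]
9: R B6 -> L2 miss wb->B2  d=-]
10: W B0 -> L0 miss  d=D]
11: W B0 -> L0 hit  d=D]
12: R B7 -> L3 hit  d=D]

DIRTY = [0, 7]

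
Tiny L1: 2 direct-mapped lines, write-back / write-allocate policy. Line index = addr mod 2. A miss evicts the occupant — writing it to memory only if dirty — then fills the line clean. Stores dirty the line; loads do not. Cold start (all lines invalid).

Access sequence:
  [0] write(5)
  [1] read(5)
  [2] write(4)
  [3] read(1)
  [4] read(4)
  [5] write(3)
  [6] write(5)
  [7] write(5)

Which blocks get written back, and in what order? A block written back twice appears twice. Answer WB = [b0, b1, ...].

0: W B5 -> L1 miss  d=D]
1: R B5 -> L1 hit  d=D]
2: W B4 -> L0 miss  d=D]
3: R B1 -> L1 miss wb->B5  d=-]
4: R B4 -> L0 hit  d=D]
5: W B3 -> L1 miss  d=D]
6: W B5 -> L1 miss wb->B3  d=D]
7: W B5 -> L1 hit  d=D]

WB = [5, 3]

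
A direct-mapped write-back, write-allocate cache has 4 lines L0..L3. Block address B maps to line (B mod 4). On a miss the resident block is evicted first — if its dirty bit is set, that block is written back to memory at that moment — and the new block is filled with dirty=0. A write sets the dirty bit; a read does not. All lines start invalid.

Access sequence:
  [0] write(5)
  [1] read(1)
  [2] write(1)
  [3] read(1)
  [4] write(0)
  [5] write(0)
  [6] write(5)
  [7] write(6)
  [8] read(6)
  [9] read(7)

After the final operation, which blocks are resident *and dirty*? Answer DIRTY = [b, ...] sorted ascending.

DIRTY = [0, 5, 6]

0: W B5 → L1 miss [D]
1: R B1 → L1 miss wb→B5 [-]
2: W B1 → L1 hit [D]
3: R B1 → L1 hit [D]
4: W B0 → L0 miss [D]
5: W B0 → L0 hit [D]
6: W B5 → L1 miss wb→B1 [D]
7: W B6 → L2 miss [D]
8: R B6 → L2 hit [D]
9: R B7 → L3 miss [-]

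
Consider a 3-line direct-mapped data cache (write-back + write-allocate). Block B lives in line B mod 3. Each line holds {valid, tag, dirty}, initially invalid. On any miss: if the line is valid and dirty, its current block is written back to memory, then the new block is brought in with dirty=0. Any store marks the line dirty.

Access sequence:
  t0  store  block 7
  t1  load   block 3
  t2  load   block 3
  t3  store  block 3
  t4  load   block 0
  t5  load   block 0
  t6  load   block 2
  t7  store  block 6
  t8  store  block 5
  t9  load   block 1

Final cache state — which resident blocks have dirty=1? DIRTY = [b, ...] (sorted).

DIRTY = [5, 6]

0: W B7 → L1 miss [D]
1: R B3 → L0 miss [-]
2: R B3 → L0 hit [-]
3: W B3 → L0 hit [D]
4: R B0 → L0 miss wb→B3 [-]
5: R B0 → L0 hit [-]
6: R B2 → L2 miss [-]
7: W B6 → L0 miss [D]
8: W B5 → L2 miss [D]
9: R B1 → L1 miss wb→B7 [-]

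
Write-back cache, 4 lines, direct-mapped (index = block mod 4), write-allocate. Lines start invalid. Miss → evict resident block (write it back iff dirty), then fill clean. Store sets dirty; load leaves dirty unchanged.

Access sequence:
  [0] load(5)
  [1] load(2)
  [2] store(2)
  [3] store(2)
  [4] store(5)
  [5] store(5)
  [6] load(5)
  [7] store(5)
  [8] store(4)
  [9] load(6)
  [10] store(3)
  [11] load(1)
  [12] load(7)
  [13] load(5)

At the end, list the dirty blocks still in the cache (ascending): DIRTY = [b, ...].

DIRTY = [4]

  0 | R B5 → L1 miss [-]
  1 | R B2 → L2 miss [-]
  2 | W B2 → L2 hit [D]
  3 | W B2 → L2 hit [D]
  4 | W B5 → L1 hit [D]
  5 | W B5 → L1 hit [D]
  6 | R B5 → L1 hit [D]
  7 | W B5 → L1 hit [D]
  8 | W B4 → L0 miss [D]
  9 | R B6 → L2 miss wb→B2 [-]
  10 | W B3 → L3 miss [D]
  11 | R B1 → L1 miss wb→B5 [-]
  12 | R B7 → L3 miss wb→B3 [-]
  13 | R B5 → L1 miss [-]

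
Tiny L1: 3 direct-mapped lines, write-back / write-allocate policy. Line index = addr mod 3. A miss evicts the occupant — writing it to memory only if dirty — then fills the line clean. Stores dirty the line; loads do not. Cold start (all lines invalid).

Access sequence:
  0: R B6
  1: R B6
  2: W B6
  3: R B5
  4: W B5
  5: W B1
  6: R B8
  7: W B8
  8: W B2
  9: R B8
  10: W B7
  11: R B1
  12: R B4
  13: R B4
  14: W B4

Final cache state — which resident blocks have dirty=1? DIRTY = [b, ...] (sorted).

DIRTY = [4, 6]

0: R B6 → L0 miss [-]
1: R B6 → L0 hit [-]
2: W B6 → L0 hit [D]
3: R B5 → L2 miss [-]
4: W B5 → L2 hit [D]
5: W B1 → L1 miss [D]
6: R B8 → L2 miss wb→B5 [-]
7: W B8 → L2 hit [D]
8: W B2 → L2 miss wb→B8 [D]
9: R B8 → L2 miss wb→B2 [-]
10: W B7 → L1 miss wb→B1 [D]
11: R B1 → L1 miss wb→B7 [-]
12: R B4 → L1 miss [-]
13: R B4 → L1 hit [-]
14: W B4 → L1 hit [D]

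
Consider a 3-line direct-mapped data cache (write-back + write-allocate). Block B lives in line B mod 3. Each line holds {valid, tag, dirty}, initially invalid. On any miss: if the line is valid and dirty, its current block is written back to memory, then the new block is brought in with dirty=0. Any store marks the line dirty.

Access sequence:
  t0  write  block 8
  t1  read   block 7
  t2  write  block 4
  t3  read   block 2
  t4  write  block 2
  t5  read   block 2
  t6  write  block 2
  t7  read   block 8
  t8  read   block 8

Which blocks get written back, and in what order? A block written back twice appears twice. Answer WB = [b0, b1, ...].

0: W B8 → L2 miss [D]
1: R B7 → L1 miss [-]
2: W B4 → L1 miss [D]
3: R B2 → L2 miss wb→B8 [-]
4: W B2 → L2 hit [D]
5: R B2 → L2 hit [D]
6: W B2 → L2 hit [D]
7: R B8 → L2 miss wb→B2 [-]
8: R B8 → L2 hit [-]

WB = [8, 2]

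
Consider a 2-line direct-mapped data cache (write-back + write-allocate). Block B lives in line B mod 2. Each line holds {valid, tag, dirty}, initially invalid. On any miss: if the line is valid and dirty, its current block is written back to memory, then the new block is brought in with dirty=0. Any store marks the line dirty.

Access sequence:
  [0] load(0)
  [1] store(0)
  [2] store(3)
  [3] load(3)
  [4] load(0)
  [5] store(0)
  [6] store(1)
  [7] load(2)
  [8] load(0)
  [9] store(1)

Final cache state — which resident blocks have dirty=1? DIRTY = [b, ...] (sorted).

0: R B0 → L0 miss [-]
1: W B0 → L0 hit [D]
2: W B3 → L1 miss [D]
3: R B3 → L1 hit [D]
4: R B0 → L0 hit [D]
5: W B0 → L0 hit [D]
6: W B1 → L1 miss wb→B3 [D]
7: R B2 → L0 miss wb→B0 [-]
8: R B0 → L0 miss [-]
9: W B1 → L1 hit [D]

DIRTY = [1]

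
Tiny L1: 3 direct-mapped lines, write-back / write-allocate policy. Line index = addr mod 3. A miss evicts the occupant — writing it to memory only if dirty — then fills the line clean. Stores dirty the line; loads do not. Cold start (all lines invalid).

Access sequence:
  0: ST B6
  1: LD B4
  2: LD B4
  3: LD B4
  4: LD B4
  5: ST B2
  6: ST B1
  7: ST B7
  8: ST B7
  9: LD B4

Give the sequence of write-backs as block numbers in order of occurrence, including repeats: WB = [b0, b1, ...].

0: W B6 → L0 miss [D]
1: R B4 → L1 miss [-]
2: R B4 → L1 hit [-]
3: R B4 → L1 hit [-]
4: R B4 → L1 hit [-]
5: W B2 → L2 miss [D]
6: W B1 → L1 miss [D]
7: W B7 → L1 miss wb→B1 [D]
8: W B7 → L1 hit [D]
9: R B4 → L1 miss wb→B7 [-]

WB = [1, 7]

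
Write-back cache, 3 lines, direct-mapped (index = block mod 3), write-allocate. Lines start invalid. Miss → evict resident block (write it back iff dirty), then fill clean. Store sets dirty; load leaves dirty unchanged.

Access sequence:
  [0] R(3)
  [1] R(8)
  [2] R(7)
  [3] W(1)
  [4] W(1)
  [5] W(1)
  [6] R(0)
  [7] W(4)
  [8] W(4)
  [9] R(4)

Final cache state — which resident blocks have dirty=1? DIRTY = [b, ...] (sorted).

0: R B3 → L0 miss [-]
1: R B8 → L2 miss [-]
2: R B7 → L1 miss [-]
3: W B1 → L1 miss [D]
4: W B1 → L1 hit [D]
5: W B1 → L1 hit [D]
6: R B0 → L0 miss [-]
7: W B4 → L1 miss wb→B1 [D]
8: W B4 → L1 hit [D]
9: R B4 → L1 hit [D]

DIRTY = [4]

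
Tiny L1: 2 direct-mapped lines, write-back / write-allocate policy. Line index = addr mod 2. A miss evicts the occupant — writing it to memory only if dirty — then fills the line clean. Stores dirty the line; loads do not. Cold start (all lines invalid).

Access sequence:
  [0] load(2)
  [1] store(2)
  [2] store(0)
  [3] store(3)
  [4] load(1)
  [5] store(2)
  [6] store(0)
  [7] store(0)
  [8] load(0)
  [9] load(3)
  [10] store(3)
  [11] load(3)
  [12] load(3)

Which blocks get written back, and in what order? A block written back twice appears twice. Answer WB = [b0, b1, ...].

0: R B2 -> L0 miss  d=-]
1: W B2 -> L0 hit  d=D]
2: W B0 -> L0 miss wb->B2  d=D]
3: W B3 -> L1 miss  d=D]
4: R B1 -> L1 miss wb->B3  d=-]
5: W B2 -> L0 miss wb->B0  d=D]
6: W B0 -> L0 miss wb->B2  d=D]
7: W B0 -> L0 hit  d=D]
8: R B0 -> L0 hit  d=D]
9: R B3 -> L1 miss  d=-]
10: W B3 -> L1 hit  d=D]
11: R B3 -> L1 hit  d=D]
12: R B3 -> L1 hit  d=D]

WB = [2, 3, 0, 2]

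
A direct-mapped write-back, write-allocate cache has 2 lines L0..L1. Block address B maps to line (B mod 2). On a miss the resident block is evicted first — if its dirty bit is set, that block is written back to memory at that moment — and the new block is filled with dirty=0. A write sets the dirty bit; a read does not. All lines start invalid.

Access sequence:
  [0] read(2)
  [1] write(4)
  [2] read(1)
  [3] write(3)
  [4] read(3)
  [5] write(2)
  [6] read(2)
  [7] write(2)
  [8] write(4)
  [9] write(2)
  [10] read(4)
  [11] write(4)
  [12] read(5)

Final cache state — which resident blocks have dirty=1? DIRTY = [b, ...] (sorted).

  0 | R B2 → L0 miss [-]
  1 | W B4 → L0 miss [D]
  2 | R B1 → L1 miss [-]
  3 | W B3 → L1 miss [D]
  4 | R B3 → L1 hit [D]
  5 | W B2 → L0 miss wb→B4 [D]
  6 | R B2 → L0 hit [D]
  7 | W B2 → L0 hit [D]
  8 | W B4 → L0 miss wb→B2 [D]
  9 | W B2 → L0 miss wb→B4 [D]
  10 | R B4 → L0 miss wb→B2 [-]
  11 | W B4 → L0 hit [D]
  12 | R B5 → L1 miss wb→B3 [-]

DIRTY = [4]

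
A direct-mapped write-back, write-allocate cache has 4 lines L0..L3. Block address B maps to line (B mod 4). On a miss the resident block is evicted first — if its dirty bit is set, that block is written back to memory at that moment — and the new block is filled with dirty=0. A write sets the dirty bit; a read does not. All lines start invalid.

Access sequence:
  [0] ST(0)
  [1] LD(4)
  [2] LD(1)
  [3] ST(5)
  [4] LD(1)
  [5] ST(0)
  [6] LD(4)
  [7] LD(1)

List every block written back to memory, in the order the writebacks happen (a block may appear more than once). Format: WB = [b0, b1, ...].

WB = [0, 5, 0]

  0 | W B0 → L0 miss [D]
  1 | R B4 → L0 miss wb→B0 [-]
  2 | R B1 → L1 miss [-]
  3 | W B5 → L1 miss [D]
  4 | R B1 → L1 miss wb→B5 [-]
  5 | W B0 → L0 miss [D]
  6 | R B4 → L0 miss wb→B0 [-]
  7 | R B1 → L1 hit [-]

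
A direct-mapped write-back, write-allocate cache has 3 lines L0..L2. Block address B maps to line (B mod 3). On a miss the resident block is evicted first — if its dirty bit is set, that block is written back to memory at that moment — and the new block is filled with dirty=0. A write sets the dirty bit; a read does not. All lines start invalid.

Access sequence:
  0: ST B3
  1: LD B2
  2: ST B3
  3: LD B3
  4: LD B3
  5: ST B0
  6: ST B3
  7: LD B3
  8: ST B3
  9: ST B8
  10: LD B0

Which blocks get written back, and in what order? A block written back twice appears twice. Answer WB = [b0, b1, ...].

WB = [3, 0, 3]

  0 | W B3 → L0 miss [D]
  1 | R B2 → L2 miss [-]
  2 | W B3 → L0 hit [D]
  3 | R B3 → L0 hit [D]
  4 | R B3 → L0 hit [D]
  5 | W B0 → L0 miss wb→B3 [D]
  6 | W B3 → L0 miss wb→B0 [D]
  7 | R B3 → L0 hit [D]
  8 | W B3 → L0 hit [D]
  9 | W B8 → L2 miss [D]
  10 | R B0 → L0 miss wb→B3 [-]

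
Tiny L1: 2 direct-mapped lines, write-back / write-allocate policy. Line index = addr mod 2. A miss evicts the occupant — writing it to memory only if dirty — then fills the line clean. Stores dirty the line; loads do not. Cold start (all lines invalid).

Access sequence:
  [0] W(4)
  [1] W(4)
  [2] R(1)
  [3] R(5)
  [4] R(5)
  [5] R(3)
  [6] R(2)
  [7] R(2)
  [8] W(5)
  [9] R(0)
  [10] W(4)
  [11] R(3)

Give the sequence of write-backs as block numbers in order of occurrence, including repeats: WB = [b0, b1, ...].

WB = [4, 5]

0: W B4 → L0 miss [D]
1: W B4 → L0 hit [D]
2: R B1 → L1 miss [-]
3: R B5 → L1 miss [-]
4: R B5 → L1 hit [-]
5: R B3 → L1 miss [-]
6: R B2 → L0 miss wb→B4 [-]
7: R B2 → L0 hit [-]
8: W B5 → L1 miss [D]
9: R B0 → L0 miss [-]
10: W B4 → L0 miss [D]
11: R B3 → L1 miss wb→B5 [-]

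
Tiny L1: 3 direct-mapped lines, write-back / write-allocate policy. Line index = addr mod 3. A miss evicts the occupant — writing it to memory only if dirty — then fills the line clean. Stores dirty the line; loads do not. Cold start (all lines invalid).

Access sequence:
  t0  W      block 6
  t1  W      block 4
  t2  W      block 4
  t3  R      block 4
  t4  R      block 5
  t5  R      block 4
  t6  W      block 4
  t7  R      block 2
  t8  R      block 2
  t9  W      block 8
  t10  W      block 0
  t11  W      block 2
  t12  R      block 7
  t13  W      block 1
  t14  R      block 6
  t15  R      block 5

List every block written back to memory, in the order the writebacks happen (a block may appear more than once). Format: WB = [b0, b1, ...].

WB = [6, 8, 4, 0, 2]

0: W B6 → L0 miss [D]
1: W B4 → L1 miss [D]
2: W B4 → L1 hit [D]
3: R B4 → L1 hit [D]
4: R B5 → L2 miss [-]
5: R B4 → L1 hit [D]
6: W B4 → L1 hit [D]
7: R B2 → L2 miss [-]
8: R B2 → L2 hit [-]
9: W B8 → L2 miss [D]
10: W B0 → L0 miss wb→B6 [D]
11: W B2 → L2 miss wb→B8 [D]
12: R B7 → L1 miss wb→B4 [-]
13: W B1 → L1 miss [D]
14: R B6 → L0 miss wb→B0 [-]
15: R B5 → L2 miss wb→B2 [-]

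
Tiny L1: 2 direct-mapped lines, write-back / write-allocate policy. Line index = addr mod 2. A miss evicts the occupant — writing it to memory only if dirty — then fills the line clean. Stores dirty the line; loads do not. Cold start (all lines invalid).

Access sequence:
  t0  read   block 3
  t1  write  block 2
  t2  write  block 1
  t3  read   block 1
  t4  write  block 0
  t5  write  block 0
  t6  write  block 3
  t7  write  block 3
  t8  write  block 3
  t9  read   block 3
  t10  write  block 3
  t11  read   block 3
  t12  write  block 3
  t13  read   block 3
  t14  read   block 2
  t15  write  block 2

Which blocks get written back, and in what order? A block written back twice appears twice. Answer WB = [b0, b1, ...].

WB = [2, 1, 0]

0: R B3 -> L1 miss  d=-]
1: W B2 -> L0 miss  d=D]
2: W B1 -> L1 miss  d=D]
3: R B1 -> L1 hit  d=D]
4: W B0 -> L0 miss wb->B2  d=D]
5: W B0 -> L0 hit  d=D]
6: W B3 -> L1 miss wb->B1  d=D]
7: W B3 -> L1 hit  d=D]
8: W B3 -> L1 hit  d=D]
9: R B3 -> L1 hit  d=D]
10: W B3 -> L1 hit  d=D]
11: R B3 -> L1 hit  d=D]
12: W B3 -> L1 hit  d=D]
13: R B3 -> L1 hit  d=D]
14: R B2 -> L0 miss wb->B0  d=-]
15: W B2 -> L0 hit  d=D]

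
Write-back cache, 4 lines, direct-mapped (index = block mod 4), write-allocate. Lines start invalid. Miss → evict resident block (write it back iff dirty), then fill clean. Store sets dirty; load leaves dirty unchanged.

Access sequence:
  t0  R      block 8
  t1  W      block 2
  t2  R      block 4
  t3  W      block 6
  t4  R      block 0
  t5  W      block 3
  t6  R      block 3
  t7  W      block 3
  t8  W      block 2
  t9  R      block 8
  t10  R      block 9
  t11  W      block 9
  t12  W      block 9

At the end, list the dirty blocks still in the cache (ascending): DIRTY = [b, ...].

0: R B8 → L0 miss [-]
1: W B2 → L2 miss [D]
2: R B4 → L0 miss [-]
3: W B6 → L2 miss wb→B2 [D]
4: R B0 → L0 miss [-]
5: W B3 → L3 miss [D]
6: R B3 → L3 hit [D]
7: W B3 → L3 hit [D]
8: W B2 → L2 miss wb→B6 [D]
9: R B8 → L0 miss [-]
10: R B9 → L1 miss [-]
11: W B9 → L1 hit [D]
12: W B9 → L1 hit [D]

DIRTY = [2, 3, 9]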